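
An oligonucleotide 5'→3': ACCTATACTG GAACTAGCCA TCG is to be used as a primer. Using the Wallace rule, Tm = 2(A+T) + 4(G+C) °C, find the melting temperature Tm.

Base counts: T=5, G=4, A=7, C=7
A+T = 12, G+C = 11
Tm = 2×12 + 4×11 = 68°C

68°C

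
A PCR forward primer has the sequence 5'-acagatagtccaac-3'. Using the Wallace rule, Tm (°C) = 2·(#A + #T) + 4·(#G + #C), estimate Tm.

40°C

Counting bases: A=6, G=2, T=2, C=4
So N_AT = 8 and N_GC = 6.
Tm = 2(8) + 4(6) = 16 + 24 = 40°C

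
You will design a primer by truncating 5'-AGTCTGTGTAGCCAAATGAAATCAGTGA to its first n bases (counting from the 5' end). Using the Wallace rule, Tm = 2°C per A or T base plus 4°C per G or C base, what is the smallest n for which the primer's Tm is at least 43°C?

First 14 bases: AGTCTGTGTAGCCA → Tm = 42°C (< 43°C)
First 15 bases: AGTCTGTGTAGCCAA → Tm = 44°C (≥ 43°C)
Each additional base adds 2°C (A/T) or 4°C (G/C), so Tm is non-decreasing in n; n = 15 is the first length to reach 43°C.

n = 15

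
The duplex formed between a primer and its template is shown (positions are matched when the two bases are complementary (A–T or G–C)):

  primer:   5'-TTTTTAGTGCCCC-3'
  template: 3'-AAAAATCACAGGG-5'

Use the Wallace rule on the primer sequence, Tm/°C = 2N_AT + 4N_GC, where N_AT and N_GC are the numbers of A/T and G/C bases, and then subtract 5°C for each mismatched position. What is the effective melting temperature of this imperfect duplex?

33°C

Primer base counts: A=1, T=6, G=2, C=4 → A+T=7, G+C=6
Perfect-match Tm = 2(7) + 4(6) = 14 + 24 = 38°C
Mismatches (positions where the bases are not complementary): 1 (at position 10)
Effective Tm = 38 − 1×5 = 38 − 5 = 33°C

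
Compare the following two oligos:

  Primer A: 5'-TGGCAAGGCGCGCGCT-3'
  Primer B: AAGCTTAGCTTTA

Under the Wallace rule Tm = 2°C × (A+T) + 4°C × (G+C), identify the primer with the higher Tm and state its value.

Primer A: A+T=4, G+C=12 → Tm = 2(4)+4(12) = 56°C
Primer B: A+T=9, G+C=4 → Tm = 2(9)+4(4) = 34°C
56°C vs 34°C → primer A is higher.

Primer A, 56°C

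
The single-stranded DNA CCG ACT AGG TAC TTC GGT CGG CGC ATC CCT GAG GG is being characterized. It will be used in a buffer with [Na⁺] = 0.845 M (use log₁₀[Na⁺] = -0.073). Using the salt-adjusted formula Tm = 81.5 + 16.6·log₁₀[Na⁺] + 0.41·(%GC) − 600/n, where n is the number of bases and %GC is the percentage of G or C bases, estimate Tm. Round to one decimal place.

90.1°C

Length n = 35. Base counts: T=7, A=5, G=12, C=11
G+C = 23, so %GC = 23/35 × 100 = 65.714%
Salt term: 16.6 × (-0.073) = -1.212
GC term: 0.41 × 65.714 = 26.943; length term: −600/35 = −17.143
Tm = 81.5 + (-1.212) + 26.943 − 17.143 = 90.088 → 90.1°C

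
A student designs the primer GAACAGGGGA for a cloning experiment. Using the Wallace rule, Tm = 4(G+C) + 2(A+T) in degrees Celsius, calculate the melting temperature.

Counting bases: T=0, G=5, A=4, C=1
AT pairs contribute 4, GC pairs contribute 6.
Tm = 4·6 + 2·4 = 24 + 8 = 32°C

32°C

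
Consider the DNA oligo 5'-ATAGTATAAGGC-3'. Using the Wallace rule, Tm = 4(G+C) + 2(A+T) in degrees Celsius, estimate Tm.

A=5, C=1, T=3, G=3
A+T = 8, G+C = 4
Tm = 2×8 + 4×4 = 32°C

32°C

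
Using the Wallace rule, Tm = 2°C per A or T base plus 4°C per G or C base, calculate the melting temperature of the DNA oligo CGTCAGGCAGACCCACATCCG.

70°C

C=9, T=2, G=5, A=5
A+T = 7, G+C = 14
Tm = 2×7 + 4×14 = 70°C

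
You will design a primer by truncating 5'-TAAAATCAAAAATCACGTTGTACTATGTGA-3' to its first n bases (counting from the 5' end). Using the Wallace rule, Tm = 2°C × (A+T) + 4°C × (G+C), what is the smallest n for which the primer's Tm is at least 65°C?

n = 27

First 26 bases: TAAAATCAAAAATCACGTTGTACTAT → Tm = 64°C (< 65°C)
First 27 bases: TAAAATCAAAAATCACGTTGTACTATG → Tm = 68°C (≥ 65°C)
Each additional base adds 2°C (A/T) or 4°C (G/C), so Tm is non-decreasing in n; n = 27 is the first length to reach 65°C.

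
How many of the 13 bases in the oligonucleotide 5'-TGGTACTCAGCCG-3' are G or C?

8

Base counts: T=3, C=4, G=4, A=2
G+C = 4 + 4 = 8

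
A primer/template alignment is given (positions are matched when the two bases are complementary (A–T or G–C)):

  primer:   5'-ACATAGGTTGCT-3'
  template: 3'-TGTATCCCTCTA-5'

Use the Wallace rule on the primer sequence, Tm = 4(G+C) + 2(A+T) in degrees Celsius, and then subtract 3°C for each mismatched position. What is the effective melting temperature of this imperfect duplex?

Primer base counts: A=3, T=4, G=3, C=2 → A+T=7, G+C=5
Perfect-match Tm = 2(7) + 4(5) = 14 + 20 = 34°C
Mismatches (positions where the bases are not complementary): 3 (at positions 8, 9, 11)
Effective Tm = 34 − 3×3 = 34 − 9 = 25°C

25°C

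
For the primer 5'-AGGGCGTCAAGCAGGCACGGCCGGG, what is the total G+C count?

Scanning the sequence gives A=5, C=7, T=1, G=12.
Total G or C: 12 + 7 = 19

19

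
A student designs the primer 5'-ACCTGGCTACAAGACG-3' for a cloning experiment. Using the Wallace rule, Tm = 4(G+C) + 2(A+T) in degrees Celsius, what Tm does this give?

50°C

Scanning the sequence gives A=5, C=5, G=4, T=2.
So N_AT = 7 and N_GC = 9.
Tm = 2(7) + 4(9) = 14 + 36 = 50°C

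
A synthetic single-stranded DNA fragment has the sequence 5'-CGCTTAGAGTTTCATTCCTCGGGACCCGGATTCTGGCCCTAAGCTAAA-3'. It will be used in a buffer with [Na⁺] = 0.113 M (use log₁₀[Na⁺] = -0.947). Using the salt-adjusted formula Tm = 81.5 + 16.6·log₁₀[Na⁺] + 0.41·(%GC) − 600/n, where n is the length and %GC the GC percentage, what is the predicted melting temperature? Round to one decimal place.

74.6°C

Length n = 48. Base counts: T=13, C=14, A=10, G=11
G+C = 25, so %GC = 25/48 × 100 = 52.083%
Salt term: 16.6 × (-0.947) = -15.72
GC term: 0.41 × 52.083 = 21.354; length term: −600/48 = −12.5
Tm = 81.5 + (-15.72) + 21.354 − 12.5 = 74.634 → 74.6°C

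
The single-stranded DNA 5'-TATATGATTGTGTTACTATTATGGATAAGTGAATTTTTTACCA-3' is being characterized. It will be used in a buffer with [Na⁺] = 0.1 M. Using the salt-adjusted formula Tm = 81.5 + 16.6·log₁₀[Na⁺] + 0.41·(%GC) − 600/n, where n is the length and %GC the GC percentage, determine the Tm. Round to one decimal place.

60.5°C

Length n = 43. Base counts: G=7, A=13, C=3, T=20
G+C = 10, so %GC = 10/43 × 100 = 23.256%
Salt term: 16.6 × (-1) = -16.6
GC term: 0.41 × 23.256 = 9.535; length term: −600/43 = −13.953
Tm = 81.5 + (-16.6) + 9.535 − 13.953 = 60.482 → 60.5°C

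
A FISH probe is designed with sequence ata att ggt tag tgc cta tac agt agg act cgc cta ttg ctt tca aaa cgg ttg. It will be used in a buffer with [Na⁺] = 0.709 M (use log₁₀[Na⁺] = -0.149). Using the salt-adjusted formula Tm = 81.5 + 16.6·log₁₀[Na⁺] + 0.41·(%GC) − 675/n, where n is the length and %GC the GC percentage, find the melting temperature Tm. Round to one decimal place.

Length n = 54. Counting bases: C=10, G=12, T=18, A=14
G+C = 22, so %GC = 22/54 × 100 = 40.741%
Salt term: 16.6 × (-0.149) = -2.473
GC term: 0.41 × 40.741 = 16.704; length term: −675/54 = −12.5
Tm = 81.5 + (-2.473) + 16.704 − 12.5 = 83.231 → 83.2°C

83.2°C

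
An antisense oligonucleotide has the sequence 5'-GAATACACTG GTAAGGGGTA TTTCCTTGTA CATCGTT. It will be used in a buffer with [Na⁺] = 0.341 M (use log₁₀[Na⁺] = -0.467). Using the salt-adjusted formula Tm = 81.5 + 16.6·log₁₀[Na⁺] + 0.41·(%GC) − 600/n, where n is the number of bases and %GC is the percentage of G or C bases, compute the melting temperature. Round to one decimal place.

Length n = 37. T=13, C=6, G=9, A=9
G+C = 15, so %GC = 15/37 × 100 = 40.541%
Salt term: 16.6 × (-0.467) = -7.752
GC term: 0.41 × 40.541 = 16.622; length term: −600/37 = −16.216
Tm = 81.5 + (-7.752) + 16.622 − 16.216 = 74.154 → 74.2°C

74.2°C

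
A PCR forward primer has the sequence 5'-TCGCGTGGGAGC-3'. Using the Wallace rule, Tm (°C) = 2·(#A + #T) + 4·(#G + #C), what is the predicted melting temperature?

Scanning the sequence gives G=6, A=1, T=2, C=3.
So N_AT = 3 and N_GC = 9.
Tm = 4·9 + 2·3 = 36 + 6 = 42°C

42°C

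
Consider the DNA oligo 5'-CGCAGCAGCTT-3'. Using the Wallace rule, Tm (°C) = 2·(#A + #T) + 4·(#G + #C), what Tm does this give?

Scanning the sequence gives A=2, C=4, T=2, G=3.
So N_AT = 4 and N_GC = 7.
Tm = 4·7 + 2·4 = 28 + 8 = 36°C

36°C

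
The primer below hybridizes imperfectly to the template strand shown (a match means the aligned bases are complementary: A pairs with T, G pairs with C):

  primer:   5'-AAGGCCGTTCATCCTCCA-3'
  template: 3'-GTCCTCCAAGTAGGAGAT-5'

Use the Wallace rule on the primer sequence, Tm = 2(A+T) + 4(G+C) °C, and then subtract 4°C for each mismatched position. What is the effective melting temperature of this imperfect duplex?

Primer base counts: A=4, T=4, G=3, C=7 → A+T=8, G+C=10
Perfect-match Tm = 2(8) + 4(10) = 16 + 40 = 56°C
Mismatches (positions where the bases are not complementary): 4 (at positions 1, 5, 6, 17)
Effective Tm = 56 − 4×4 = 56 − 16 = 40°C

40°C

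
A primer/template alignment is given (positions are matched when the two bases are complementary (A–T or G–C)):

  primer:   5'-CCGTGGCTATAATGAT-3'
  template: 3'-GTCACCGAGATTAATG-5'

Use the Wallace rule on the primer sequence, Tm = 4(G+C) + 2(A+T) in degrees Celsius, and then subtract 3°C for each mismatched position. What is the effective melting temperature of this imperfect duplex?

34°C

Primer base counts: A=4, T=5, G=4, C=3 → A+T=9, G+C=7
Perfect-match Tm = 2(9) + 4(7) = 18 + 28 = 46°C
Mismatches (positions where the bases are not complementary): 4 (at positions 2, 9, 14, 16)
Effective Tm = 46 − 4×3 = 46 − 12 = 34°C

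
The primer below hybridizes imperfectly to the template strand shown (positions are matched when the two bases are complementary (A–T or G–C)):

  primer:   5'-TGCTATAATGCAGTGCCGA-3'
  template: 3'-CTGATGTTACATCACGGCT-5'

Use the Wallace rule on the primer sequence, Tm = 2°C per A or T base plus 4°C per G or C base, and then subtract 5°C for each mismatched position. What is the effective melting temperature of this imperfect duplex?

Primer base counts: A=5, T=5, G=5, C=4 → A+T=10, G+C=9
Perfect-match Tm = 2(10) + 4(9) = 20 + 36 = 56°C
Mismatches (positions where the bases are not complementary): 4 (at positions 1, 2, 6, 11)
Effective Tm = 56 − 4×5 = 56 − 20 = 36°C

36°C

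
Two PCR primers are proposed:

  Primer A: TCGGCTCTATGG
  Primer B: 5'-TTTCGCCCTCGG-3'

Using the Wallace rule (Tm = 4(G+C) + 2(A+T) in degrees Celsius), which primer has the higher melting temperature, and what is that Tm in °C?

Primer A: A+T=5, G+C=7 → Tm = 2(5)+4(7) = 38°C
Primer B: A+T=4, G+C=8 → Tm = 2(4)+4(8) = 40°C
38°C vs 40°C → primer B is higher.

Primer B, 40°C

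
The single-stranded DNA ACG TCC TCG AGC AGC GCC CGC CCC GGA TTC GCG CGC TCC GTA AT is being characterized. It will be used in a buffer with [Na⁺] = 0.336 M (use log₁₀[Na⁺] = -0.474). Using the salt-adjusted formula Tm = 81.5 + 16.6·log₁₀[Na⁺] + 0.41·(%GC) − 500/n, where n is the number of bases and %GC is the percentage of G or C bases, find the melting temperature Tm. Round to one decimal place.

Length n = 44. Base counts: A=6, T=7, G=12, C=19
G+C = 31, so %GC = 31/44 × 100 = 70.455%
Salt term: 16.6 × (-0.474) = -7.868
GC term: 0.41 × 70.455 = 28.887; length term: −500/44 = −11.364
Tm = 81.5 + (-7.868) + 28.887 − 11.364 = 91.155 → 91.2°C

91.2°C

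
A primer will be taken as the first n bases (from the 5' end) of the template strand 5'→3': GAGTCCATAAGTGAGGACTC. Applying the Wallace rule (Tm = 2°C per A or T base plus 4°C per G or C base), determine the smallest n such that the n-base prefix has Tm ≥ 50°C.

First 16 bases: GAGTCCATAAGTGAGG → Tm = 48°C (< 50°C)
First 17 bases: GAGTCCATAAGTGAGGA → Tm = 50°C (≥ 50°C)
Since every base adds ≥2°C, Tm only increases with n, so the threshold is first crossed at n = 17.

n = 17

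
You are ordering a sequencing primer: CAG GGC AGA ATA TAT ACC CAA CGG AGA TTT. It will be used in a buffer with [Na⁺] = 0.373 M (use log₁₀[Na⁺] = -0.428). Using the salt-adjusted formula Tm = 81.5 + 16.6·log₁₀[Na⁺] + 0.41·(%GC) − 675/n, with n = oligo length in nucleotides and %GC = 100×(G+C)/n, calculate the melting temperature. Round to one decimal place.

Length n = 30. Counting bases: A=11, T=6, C=6, G=7
G+C = 13, so %GC = 13/30 × 100 = 43.333%
Salt term: 16.6 × (-0.428) = -7.105
GC term: 0.41 × 43.333 = 17.767; length term: −675/30 = −22.5
Tm = 81.5 + (-7.105) + 17.767 − 22.5 = 69.662 → 69.7°C

69.7°C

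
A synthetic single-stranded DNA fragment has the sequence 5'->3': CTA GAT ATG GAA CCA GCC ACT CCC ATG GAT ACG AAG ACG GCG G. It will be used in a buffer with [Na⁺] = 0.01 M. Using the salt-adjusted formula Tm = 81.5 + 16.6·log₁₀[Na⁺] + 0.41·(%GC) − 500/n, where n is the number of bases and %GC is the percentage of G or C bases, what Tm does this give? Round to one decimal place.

59.6°C

Length n = 43. Scanning the sequence gives A=13, T=6, C=12, G=12.
G+C = 24, so %GC = 24/43 × 100 = 55.814%
Salt term: 16.6 × (-2) = -33.2
GC term: 0.41 × 55.814 = 22.884; length term: −500/43 = −11.628
Tm = 81.5 + (-33.2) + 22.884 − 11.628 = 59.556 → 59.6°C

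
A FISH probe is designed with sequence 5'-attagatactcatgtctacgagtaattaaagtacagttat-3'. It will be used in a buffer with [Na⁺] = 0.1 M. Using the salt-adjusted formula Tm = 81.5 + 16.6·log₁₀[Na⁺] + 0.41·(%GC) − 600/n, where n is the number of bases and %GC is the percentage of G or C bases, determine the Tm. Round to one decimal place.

61.2°C

Length n = 40. Scanning the sequence gives A=15, C=5, T=14, G=6.
G+C = 11, so %GC = 11/40 × 100 = 27.5%
Salt term: 16.6 × (-1) = -16.6
GC term: 0.41 × 27.5 = 11.275; length term: −600/40 = −15
Tm = 81.5 + (-16.6) + 11.275 − 15 = 61.175 → 61.2°C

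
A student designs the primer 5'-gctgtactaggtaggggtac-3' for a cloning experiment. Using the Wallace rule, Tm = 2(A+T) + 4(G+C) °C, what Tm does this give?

Scanning the sequence gives T=5, G=8, C=3, A=4.
So N_AT = 9 and N_GC = 11.
Tm = 2(9) + 4(11) = 18 + 44 = 62°C

62°C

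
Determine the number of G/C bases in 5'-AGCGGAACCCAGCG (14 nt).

Counting bases: G=5, T=0, A=4, C=5
G+C = 5 + 5 = 10

10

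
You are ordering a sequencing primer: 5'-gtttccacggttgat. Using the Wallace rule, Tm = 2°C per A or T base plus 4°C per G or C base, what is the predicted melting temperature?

Scanning the sequence gives A=2, T=6, C=3, G=4.
A+T = 8, G+C = 7
Tm = 4·7 + 2·8 = 28 + 16 = 44°C

44°C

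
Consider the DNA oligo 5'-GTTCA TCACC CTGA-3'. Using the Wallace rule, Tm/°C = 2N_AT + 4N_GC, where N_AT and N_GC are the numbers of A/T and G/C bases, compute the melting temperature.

Counting bases: A=3, T=4, G=2, C=5
A+T = 7, G+C = 7
Tm = 2(7) + 4(7) = 14 + 28 = 42°C

42°C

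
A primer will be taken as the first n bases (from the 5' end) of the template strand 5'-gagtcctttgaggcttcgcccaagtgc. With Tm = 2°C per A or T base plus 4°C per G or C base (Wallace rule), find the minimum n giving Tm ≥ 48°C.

n = 16

First 15 bases: GAGTCCTTTGAGGCT → Tm = 46°C (< 48°C)
First 16 bases: GAGTCCTTTGAGGCTT → Tm = 48°C (≥ 48°C)
Each additional base adds 2°C (A/T) or 4°C (G/C), so Tm is non-decreasing in n; n = 16 is the first length to reach 48°C.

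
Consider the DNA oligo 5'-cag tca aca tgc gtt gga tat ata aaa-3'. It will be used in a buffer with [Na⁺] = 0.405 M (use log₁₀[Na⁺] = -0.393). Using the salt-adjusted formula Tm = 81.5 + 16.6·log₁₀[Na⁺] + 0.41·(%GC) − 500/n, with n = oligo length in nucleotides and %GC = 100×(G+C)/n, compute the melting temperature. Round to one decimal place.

70.1°C

Length n = 27. Base counts: T=7, A=11, C=4, G=5
G+C = 9, so %GC = 9/27 × 100 = 33.333%
Salt term: 16.6 × (-0.393) = -6.524
GC term: 0.41 × 33.333 = 13.667; length term: −500/27 = −18.519
Tm = 81.5 + (-6.524) + 13.667 − 18.519 = 70.124 → 70.1°C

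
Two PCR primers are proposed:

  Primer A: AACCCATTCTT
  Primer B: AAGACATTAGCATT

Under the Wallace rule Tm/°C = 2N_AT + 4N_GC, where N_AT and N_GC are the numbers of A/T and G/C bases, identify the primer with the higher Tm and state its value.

Primer B, 36°C

Primer A: A+T=7, G+C=4 → Tm = 2(7)+4(4) = 30°C
Primer B: A+T=10, G+C=4 → Tm = 2(10)+4(4) = 36°C
30°C vs 36°C → primer B is higher.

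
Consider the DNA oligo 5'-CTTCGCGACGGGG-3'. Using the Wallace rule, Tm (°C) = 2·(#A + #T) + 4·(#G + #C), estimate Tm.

46°C

Counting bases: C=4, G=6, T=2, A=1
A+T = 3, G+C = 10
Tm = 4·10 + 2·3 = 40 + 6 = 46°C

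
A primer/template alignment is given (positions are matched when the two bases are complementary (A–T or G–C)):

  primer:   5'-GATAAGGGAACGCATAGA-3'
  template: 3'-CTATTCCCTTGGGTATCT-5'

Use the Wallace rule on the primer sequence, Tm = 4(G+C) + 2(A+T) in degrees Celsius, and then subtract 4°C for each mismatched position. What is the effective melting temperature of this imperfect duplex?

48°C

Primer base counts: A=8, T=2, G=6, C=2 → A+T=10, G+C=8
Perfect-match Tm = 2(10) + 4(8) = 20 + 32 = 52°C
Mismatches (positions where the bases are not complementary): 1 (at position 12)
Effective Tm = 52 − 1×4 = 52 − 4 = 48°C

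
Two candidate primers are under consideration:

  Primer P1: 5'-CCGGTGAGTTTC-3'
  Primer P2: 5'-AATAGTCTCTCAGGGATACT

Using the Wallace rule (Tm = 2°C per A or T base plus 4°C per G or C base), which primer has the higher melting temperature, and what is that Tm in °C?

Primer P2, 56°C

Primer P1: A+T=5, G+C=7 → Tm = 2(5)+4(7) = 38°C
Primer P2: A+T=12, G+C=8 → Tm = 2(12)+4(8) = 56°C
38°C vs 56°C → primer P2 is higher.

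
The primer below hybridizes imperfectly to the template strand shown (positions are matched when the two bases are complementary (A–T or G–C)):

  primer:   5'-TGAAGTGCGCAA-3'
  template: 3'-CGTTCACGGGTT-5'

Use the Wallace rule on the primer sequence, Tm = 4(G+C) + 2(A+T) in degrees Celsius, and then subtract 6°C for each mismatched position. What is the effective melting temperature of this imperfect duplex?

Primer base counts: A=4, T=2, G=4, C=2 → A+T=6, G+C=6
Perfect-match Tm = 2(6) + 4(6) = 12 + 24 = 36°C
Mismatches (positions where the bases are not complementary): 3 (at positions 1, 2, 9)
Effective Tm = 36 − 3×6 = 36 − 18 = 18°C

18°C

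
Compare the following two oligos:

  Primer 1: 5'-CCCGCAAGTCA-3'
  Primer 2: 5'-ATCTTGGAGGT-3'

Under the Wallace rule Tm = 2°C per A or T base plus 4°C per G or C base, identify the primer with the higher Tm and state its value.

Primer 1: A+T=4, G+C=7 → Tm = 2(4)+4(7) = 36°C
Primer 2: A+T=6, G+C=5 → Tm = 2(6)+4(5) = 32°C
36°C vs 32°C → primer 1 is higher.

Primer 1, 36°C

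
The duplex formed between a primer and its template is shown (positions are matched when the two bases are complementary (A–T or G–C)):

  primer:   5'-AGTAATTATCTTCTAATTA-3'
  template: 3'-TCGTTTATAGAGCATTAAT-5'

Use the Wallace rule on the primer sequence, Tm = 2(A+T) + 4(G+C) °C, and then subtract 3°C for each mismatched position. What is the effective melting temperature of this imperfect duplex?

Primer base counts: A=7, T=9, G=1, C=2 → A+T=16, G+C=3
Perfect-match Tm = 2(16) + 4(3) = 32 + 12 = 44°C
Mismatches (positions where the bases are not complementary): 4 (at positions 3, 6, 12, 13)
Effective Tm = 44 − 4×3 = 44 − 12 = 32°C

32°C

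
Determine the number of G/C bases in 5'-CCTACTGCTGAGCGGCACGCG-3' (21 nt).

15

Scanning the sequence gives A=3, G=7, C=8, T=3.
G+C = 7 + 8 = 15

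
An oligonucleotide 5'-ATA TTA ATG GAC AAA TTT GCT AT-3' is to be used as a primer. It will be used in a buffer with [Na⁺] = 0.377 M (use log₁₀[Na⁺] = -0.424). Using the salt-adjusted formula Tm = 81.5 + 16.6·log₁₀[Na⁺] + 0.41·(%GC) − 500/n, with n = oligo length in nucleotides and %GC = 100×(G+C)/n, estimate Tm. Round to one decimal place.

Length n = 23. Base counts: C=2, T=9, A=9, G=3
G+C = 5, so %GC = 5/23 × 100 = 21.739%
Salt term: 16.6 × (-0.424) = -7.038
GC term: 0.41 × 21.739 = 8.913; length term: −500/23 = −21.739
Tm = 81.5 + (-7.038) + 8.913 − 21.739 = 61.636 → 61.6°C

61.6°C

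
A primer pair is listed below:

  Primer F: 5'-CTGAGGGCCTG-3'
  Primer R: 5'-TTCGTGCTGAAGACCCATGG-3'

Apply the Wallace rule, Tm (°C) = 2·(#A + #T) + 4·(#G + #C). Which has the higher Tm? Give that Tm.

Primer F: A+T=3, G+C=8 → Tm = 2(3)+4(8) = 38°C
Primer R: A+T=9, G+C=11 → Tm = 2(9)+4(11) = 62°C
38°C vs 62°C → primer R is higher.

Primer R, 62°C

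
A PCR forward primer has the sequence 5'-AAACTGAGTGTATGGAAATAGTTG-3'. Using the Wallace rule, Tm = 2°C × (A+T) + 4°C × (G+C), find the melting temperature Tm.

Base counts: C=1, G=7, A=9, T=7
A+T = 16, G+C = 8
Tm = 2(16) + 4(8) = 32 + 32 = 64°C

64°C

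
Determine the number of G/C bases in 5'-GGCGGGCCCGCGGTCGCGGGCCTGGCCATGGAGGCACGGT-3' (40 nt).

G=20, T=4, C=13, A=3
G+C = 20 + 13 = 33

33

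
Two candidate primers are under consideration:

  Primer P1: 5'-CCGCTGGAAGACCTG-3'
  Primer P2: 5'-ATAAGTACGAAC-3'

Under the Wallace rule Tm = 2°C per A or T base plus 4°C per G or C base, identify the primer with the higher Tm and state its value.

Primer P1: A+T=5, G+C=10 → Tm = 2(5)+4(10) = 50°C
Primer P2: A+T=8, G+C=4 → Tm = 2(8)+4(4) = 32°C
50°C vs 32°C → primer P1 is higher.

Primer P1, 50°C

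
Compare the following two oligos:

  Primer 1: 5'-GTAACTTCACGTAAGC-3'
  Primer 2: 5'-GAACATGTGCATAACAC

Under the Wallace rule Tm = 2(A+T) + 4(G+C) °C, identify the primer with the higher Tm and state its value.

Primer 1: A+T=9, G+C=7 → Tm = 2(9)+4(7) = 46°C
Primer 2: A+T=10, G+C=7 → Tm = 2(10)+4(7) = 48°C
46°C vs 48°C → primer 2 is higher.

Primer 2, 48°C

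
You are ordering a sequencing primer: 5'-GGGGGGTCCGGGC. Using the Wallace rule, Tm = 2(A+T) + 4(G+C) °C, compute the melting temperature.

50°C

Base counts: G=9, C=3, T=1, A=0
A+T = 1, G+C = 12
Tm = 2×1 + 4×12 = 50°C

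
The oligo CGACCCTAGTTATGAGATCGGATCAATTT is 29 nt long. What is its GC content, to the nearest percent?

41%

Counting bases: T=9, C=6, G=6, A=8
G+C = 6 + 6 = 12 out of 29 bases
%GC = 12/29 × 100 = 41.38% ≈ 41%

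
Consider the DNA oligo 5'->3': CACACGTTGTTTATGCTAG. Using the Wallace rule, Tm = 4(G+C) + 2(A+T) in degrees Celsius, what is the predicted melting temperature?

54°C

Base counts: G=4, T=7, A=4, C=4
So N_AT = 11 and N_GC = 8.
Tm = 2(11) + 4(8) = 22 + 32 = 54°C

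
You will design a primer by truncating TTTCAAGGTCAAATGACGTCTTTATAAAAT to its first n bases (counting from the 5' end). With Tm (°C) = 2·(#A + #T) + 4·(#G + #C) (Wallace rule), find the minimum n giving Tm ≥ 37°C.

First 14 bases: TTTCAAGGTCAAAT → Tm = 36°C (< 37°C)
First 15 bases: TTTCAAGGTCAAATG → Tm = 40°C (≥ 37°C)
Since every base adds ≥2°C, Tm only increases with n, so the threshold is first crossed at n = 15.

n = 15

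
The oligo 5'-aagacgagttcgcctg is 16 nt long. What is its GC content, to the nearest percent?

56%

Scanning the sequence gives C=4, A=4, T=3, G=5.
G+C = 5 + 4 = 9 out of 16 bases
%GC = 9/16 × 100 = 56.25% ≈ 56%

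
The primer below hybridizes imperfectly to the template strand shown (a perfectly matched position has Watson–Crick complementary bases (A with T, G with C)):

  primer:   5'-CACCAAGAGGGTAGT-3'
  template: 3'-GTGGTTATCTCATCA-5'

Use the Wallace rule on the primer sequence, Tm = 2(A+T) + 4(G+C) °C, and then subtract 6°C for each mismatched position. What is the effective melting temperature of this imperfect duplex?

Primer base counts: A=5, T=2, G=5, C=3 → A+T=7, G+C=8
Perfect-match Tm = 2(7) + 4(8) = 14 + 32 = 46°C
Mismatches (positions where the bases are not complementary): 2 (at positions 7, 10)
Effective Tm = 46 − 2×6 = 46 − 12 = 34°C

34°C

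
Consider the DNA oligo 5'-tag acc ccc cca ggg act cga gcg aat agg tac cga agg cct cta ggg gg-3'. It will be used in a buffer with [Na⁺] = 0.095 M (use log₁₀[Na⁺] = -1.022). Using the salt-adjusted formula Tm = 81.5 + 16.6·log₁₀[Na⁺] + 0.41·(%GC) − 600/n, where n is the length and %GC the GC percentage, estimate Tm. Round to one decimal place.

78.8°C

Length n = 50. Counting bases: C=15, G=17, T=6, A=12
G+C = 32, so %GC = 32/50 × 100 = 64%
Salt term: 16.6 × (-1.022) = -16.965
GC term: 0.41 × 64 = 26.24; length term: −600/50 = −12
Tm = 81.5 + (-16.965) + 26.24 − 12 = 78.775 → 78.8°C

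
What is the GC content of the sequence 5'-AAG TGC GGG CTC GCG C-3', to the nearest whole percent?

Base counts: A=2, T=2, G=7, C=5
G+C = 7 + 5 = 12 out of 16 bases
%GC = 12/16 × 100 = 75% ≈ 75%

75%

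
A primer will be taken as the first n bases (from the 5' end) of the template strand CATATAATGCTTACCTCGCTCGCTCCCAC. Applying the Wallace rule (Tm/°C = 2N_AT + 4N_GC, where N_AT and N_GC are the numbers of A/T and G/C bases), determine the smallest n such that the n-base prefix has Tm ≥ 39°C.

First 14 bases: CATATAATGCTTAC → Tm = 36°C (< 39°C)
First 15 bases: CATATAATGCTTACC → Tm = 40°C (≥ 39°C)
Since every base adds ≥2°C, Tm only increases with n, so the threshold is first crossed at n = 15.

n = 15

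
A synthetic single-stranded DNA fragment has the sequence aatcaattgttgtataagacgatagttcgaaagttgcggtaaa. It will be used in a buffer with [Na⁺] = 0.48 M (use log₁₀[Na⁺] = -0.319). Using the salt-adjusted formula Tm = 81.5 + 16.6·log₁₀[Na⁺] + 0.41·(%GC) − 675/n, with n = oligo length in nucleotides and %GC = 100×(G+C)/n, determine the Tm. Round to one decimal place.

Length n = 43. Counting bases: G=10, A=16, T=13, C=4
G+C = 14, so %GC = 14/43 × 100 = 32.558%
Salt term: 16.6 × (-0.319) = -5.295
GC term: 0.41 × 32.558 = 13.349; length term: −675/43 = −15.698
Tm = 81.5 + (-5.295) + 13.349 − 15.698 = 73.856 → 73.9°C

73.9°C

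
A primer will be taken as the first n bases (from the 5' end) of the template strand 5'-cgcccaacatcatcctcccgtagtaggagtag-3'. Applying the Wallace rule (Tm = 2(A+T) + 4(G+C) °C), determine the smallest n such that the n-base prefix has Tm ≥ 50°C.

n = 16

First 15 bases: CGCCCAACATCATCC → Tm = 48°C (< 50°C)
First 16 bases: CGCCCAACATCATCCT → Tm = 50°C (≥ 50°C)
Each additional base adds 2°C (A/T) or 4°C (G/C), so Tm is non-decreasing in n; n = 16 is the first length to reach 50°C.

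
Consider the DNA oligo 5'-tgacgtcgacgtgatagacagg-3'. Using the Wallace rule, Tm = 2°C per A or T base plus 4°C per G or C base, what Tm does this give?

Scanning the sequence gives T=4, C=4, G=8, A=6.
AT pairs contribute 10, GC pairs contribute 12.
Tm = 4·12 + 2·10 = 48 + 20 = 68°C

68°C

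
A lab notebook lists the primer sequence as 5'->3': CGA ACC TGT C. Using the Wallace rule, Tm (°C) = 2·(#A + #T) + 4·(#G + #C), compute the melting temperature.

32°C

C=4, A=2, T=2, G=2
So N_AT = 4 and N_GC = 6.
Tm = 2(4) + 4(6) = 8 + 24 = 32°C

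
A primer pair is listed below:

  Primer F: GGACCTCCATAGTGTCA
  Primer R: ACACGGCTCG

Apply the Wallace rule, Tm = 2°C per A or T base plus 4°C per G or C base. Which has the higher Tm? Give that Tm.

Primer F: A+T=8, G+C=9 → Tm = 2(8)+4(9) = 52°C
Primer R: A+T=3, G+C=7 → Tm = 2(3)+4(7) = 34°C
52°C vs 34°C → primer F is higher.

Primer F, 52°C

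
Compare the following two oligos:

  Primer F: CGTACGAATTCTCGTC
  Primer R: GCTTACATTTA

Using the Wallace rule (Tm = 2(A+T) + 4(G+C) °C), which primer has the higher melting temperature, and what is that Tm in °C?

Primer F: A+T=8, G+C=8 → Tm = 2(8)+4(8) = 48°C
Primer R: A+T=8, G+C=3 → Tm = 2(8)+4(3) = 28°C
48°C vs 28°C → primer F is higher.

Primer F, 48°C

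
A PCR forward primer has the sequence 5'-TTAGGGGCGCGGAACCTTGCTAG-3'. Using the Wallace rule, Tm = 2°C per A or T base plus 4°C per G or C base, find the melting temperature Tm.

74°C

Counting bases: A=4, G=9, T=5, C=5
A+T = 9, G+C = 14
Tm = 2×9 + 4×14 = 74°C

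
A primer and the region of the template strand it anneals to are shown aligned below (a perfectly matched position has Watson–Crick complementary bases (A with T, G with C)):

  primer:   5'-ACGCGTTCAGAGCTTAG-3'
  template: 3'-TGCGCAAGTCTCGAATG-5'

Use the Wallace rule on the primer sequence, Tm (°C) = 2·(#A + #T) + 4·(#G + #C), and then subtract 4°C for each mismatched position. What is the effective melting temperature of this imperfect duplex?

Primer base counts: A=4, T=4, G=5, C=4 → A+T=8, G+C=9
Perfect-match Tm = 2(8) + 4(9) = 16 + 36 = 52°C
Mismatches (positions where the bases are not complementary): 1 (at position 17)
Effective Tm = 52 − 1×4 = 52 − 4 = 48°C

48°C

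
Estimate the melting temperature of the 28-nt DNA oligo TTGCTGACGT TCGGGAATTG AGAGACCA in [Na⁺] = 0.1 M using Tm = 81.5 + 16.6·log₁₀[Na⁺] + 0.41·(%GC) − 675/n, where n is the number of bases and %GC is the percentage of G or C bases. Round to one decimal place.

61.3°C

Length n = 28. T=7, G=9, C=5, A=7
G+C = 14, so %GC = 14/28 × 100 = 50%
Salt term: 16.6 × (-1) = -16.6
GC term: 0.41 × 50 = 20.5; length term: −675/28 = −24.107
Tm = 81.5 + (-16.6) + 20.5 − 24.107 = 61.293 → 61.3°C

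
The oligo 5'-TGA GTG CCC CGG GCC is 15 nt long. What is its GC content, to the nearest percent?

C=6, T=2, A=1, G=6
G+C = 6 + 6 = 12 out of 15 bases
%GC = 12/15 × 100 = 80% ≈ 80%

80%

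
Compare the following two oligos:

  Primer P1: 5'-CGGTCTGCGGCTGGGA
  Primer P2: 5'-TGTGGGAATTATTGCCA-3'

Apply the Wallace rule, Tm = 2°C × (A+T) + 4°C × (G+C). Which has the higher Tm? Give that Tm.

Primer P1, 56°C

Primer P1: A+T=4, G+C=12 → Tm = 2(4)+4(12) = 56°C
Primer P2: A+T=10, G+C=7 → Tm = 2(10)+4(7) = 48°C
56°C vs 48°C → primer P1 is higher.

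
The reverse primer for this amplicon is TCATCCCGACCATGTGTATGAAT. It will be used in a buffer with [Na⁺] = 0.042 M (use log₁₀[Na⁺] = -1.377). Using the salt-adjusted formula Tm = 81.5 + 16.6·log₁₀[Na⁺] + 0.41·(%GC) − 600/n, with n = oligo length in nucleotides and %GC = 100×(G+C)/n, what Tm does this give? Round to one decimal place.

Length n = 23. Counting bases: T=7, C=6, G=4, A=6
G+C = 10, so %GC = 10/23 × 100 = 43.478%
Salt term: 16.6 × (-1.377) = -22.858
GC term: 0.41 × 43.478 = 17.826; length term: −600/23 = −26.087
Tm = 81.5 + (-22.858) + 17.826 − 26.087 = 50.381 → 50.4°C

50.4°C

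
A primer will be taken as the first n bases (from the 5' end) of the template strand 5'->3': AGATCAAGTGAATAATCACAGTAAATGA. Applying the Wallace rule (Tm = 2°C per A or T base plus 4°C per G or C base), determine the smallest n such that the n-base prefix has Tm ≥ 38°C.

n = 15

First 14 bases: AGATCAAGTGAATA → Tm = 36°C (< 38°C)
First 15 bases: AGATCAAGTGAATAA → Tm = 38°C (≥ 38°C)
Each additional base adds 2°C (A/T) or 4°C (G/C), so Tm is non-decreasing in n; n = 15 is the first length to reach 38°C.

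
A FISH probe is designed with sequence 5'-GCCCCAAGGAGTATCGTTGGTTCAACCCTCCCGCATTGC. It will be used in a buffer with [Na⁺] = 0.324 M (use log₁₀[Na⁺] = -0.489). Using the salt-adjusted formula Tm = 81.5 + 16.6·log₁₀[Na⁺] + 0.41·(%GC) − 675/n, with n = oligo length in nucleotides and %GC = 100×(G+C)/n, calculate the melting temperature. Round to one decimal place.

80.3°C

Length n = 39. Base counts: G=9, C=14, T=9, A=7
G+C = 23, so %GC = 23/39 × 100 = 58.974%
Salt term: 16.6 × (-0.489) = -8.117
GC term: 0.41 × 58.974 = 24.179; length term: −675/39 = −17.308
Tm = 81.5 + (-8.117) + 24.179 − 17.308 = 80.254 → 80.3°C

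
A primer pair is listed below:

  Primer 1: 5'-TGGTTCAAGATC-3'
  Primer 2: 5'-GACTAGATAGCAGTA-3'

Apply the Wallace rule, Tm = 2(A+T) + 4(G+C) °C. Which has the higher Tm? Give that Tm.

Primer 2, 42°C

Primer 1: A+T=7, G+C=5 → Tm = 2(7)+4(5) = 34°C
Primer 2: A+T=9, G+C=6 → Tm = 2(9)+4(6) = 42°C
34°C vs 42°C → primer 2 is higher.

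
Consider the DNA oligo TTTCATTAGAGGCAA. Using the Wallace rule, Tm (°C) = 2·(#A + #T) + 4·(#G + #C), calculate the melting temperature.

A=5, T=5, C=2, G=3
So N_AT = 10 and N_GC = 5.
Tm = 2×10 + 4×5 = 40°C

40°C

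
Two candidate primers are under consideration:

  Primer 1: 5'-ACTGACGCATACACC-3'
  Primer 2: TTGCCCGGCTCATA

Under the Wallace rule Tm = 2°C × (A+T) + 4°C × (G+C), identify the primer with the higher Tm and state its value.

Primer 1: A+T=7, G+C=8 → Tm = 2(7)+4(8) = 46°C
Primer 2: A+T=6, G+C=8 → Tm = 2(6)+4(8) = 44°C
46°C vs 44°C → primer 1 is higher.

Primer 1, 46°C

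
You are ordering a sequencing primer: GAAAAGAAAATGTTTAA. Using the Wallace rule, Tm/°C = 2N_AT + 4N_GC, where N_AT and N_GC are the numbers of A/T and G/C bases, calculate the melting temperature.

A=10, C=0, G=3, T=4
So N_AT = 14 and N_GC = 3.
Tm = 2(14) + 4(3) = 28 + 12 = 40°C

40°C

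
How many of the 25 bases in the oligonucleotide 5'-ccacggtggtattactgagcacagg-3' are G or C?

14

Base counts: T=5, G=8, C=6, A=6
G+C = 8 + 6 = 14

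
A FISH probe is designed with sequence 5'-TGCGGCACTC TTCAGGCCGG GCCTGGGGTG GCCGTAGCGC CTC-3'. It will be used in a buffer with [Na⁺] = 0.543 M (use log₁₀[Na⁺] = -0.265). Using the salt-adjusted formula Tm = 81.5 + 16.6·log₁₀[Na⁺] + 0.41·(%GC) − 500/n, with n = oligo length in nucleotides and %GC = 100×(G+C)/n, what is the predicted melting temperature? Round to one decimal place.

Length n = 43. Base counts: G=17, A=3, C=15, T=8
G+C = 32, so %GC = 32/43 × 100 = 74.419%
Salt term: 16.6 × (-0.265) = -4.399
GC term: 0.41 × 74.419 = 30.512; length term: −500/43 = −11.628
Tm = 81.5 + (-4.399) + 30.512 − 11.628 = 95.985 → 96.0°C

96.0°C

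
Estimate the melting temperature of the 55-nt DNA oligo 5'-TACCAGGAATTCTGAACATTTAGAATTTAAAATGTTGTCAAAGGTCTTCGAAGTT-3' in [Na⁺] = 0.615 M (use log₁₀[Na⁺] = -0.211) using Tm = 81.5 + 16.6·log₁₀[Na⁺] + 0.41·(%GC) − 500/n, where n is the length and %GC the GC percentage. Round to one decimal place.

81.6°C

Length n = 55. C=7, T=19, A=19, G=10
G+C = 17, so %GC = 17/55 × 100 = 30.909%
Salt term: 16.6 × (-0.211) = -3.503
GC term: 0.41 × 30.909 = 12.673; length term: −500/55 = −9.091
Tm = 81.5 + (-3.503) + 12.673 − 9.091 = 81.579 → 81.6°C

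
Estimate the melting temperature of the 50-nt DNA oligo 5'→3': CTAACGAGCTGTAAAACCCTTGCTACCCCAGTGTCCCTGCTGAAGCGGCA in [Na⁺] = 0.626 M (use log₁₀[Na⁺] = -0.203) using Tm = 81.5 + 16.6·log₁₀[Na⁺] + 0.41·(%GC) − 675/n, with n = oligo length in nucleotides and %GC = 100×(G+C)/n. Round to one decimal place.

Length n = 50. Counting bases: G=11, A=12, C=17, T=10
G+C = 28, so %GC = 28/50 × 100 = 56%
Salt term: 16.6 × (-0.203) = -3.37
GC term: 0.41 × 56 = 22.96; length term: −675/50 = −13.5
Tm = 81.5 + (-3.37) + 22.96 − 13.5 = 87.59 → 87.6°C

87.6°C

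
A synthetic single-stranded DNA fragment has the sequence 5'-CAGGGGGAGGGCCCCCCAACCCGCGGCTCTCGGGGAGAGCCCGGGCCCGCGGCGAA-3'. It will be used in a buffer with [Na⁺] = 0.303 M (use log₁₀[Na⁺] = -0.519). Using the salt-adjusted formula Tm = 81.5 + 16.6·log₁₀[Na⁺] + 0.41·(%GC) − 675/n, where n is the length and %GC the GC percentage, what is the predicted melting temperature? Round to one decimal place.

94.5°C

Length n = 56. C=22, A=8, G=24, T=2
G+C = 46, so %GC = 46/56 × 100 = 82.143%
Salt term: 16.6 × (-0.519) = -8.615
GC term: 0.41 × 82.143 = 33.679; length term: −675/56 = −12.054
Tm = 81.5 + (-8.615) + 33.679 − 12.054 = 94.51 → 94.5°C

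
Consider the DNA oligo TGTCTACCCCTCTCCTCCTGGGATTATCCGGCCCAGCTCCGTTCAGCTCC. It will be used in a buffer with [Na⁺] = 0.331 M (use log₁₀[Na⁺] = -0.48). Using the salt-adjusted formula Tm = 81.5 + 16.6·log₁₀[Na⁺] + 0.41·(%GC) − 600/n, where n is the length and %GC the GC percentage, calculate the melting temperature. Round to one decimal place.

Length n = 50. C=22, G=9, T=14, A=5
G+C = 31, so %GC = 31/50 × 100 = 62%
Salt term: 16.6 × (-0.48) = -7.968
GC term: 0.41 × 62 = 25.42; length term: −600/50 = −12
Tm = 81.5 + (-7.968) + 25.42 − 12 = 86.952 → 87.0°C

87.0°C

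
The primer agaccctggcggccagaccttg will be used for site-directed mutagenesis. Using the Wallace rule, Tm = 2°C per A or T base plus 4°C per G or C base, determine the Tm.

Scanning the sequence gives G=7, T=3, A=4, C=8.
A+T = 7, G+C = 15
Tm = 4·15 + 2·7 = 60 + 14 = 74°C

74°C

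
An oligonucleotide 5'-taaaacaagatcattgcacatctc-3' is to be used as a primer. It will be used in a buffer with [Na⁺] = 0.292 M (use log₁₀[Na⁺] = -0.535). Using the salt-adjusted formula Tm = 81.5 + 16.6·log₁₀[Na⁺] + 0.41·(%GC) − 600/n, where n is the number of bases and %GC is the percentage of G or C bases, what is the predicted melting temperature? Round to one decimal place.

61.3°C

Length n = 24. Counting bases: C=6, T=6, G=2, A=10
G+C = 8, so %GC = 8/24 × 100 = 33.333%
Salt term: 16.6 × (-0.535) = -8.881
GC term: 0.41 × 33.333 = 13.667; length term: −600/24 = −25
Tm = 81.5 + (-8.881) + 13.667 − 25 = 61.286 → 61.3°C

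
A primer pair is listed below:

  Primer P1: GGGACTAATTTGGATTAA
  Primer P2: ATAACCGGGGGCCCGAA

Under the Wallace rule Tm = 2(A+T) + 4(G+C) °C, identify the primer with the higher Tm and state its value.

Primer P2, 56°C

Primer P1: A+T=12, G+C=6 → Tm = 2(12)+4(6) = 48°C
Primer P2: A+T=6, G+C=11 → Tm = 2(6)+4(11) = 56°C
48°C vs 56°C → primer P2 is higher.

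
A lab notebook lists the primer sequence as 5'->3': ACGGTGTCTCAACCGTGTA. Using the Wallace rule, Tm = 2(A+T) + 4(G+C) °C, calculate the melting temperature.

58°C

Counting bases: T=5, G=5, A=4, C=5
A+T = 9, G+C = 10
Tm = 2(9) + 4(10) = 18 + 40 = 58°C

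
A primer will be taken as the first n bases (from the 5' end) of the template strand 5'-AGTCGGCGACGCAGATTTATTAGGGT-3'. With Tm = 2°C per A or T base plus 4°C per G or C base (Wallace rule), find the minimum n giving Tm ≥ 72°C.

First 23 bases: AGTCGGCGACGCAGATTTATTAG → Tm = 68°C (< 72°C)
First 24 bases: AGTCGGCGACGCAGATTTATTAGG → Tm = 72°C (≥ 72°C)
Each additional base adds 2°C (A/T) or 4°C (G/C), so Tm is non-decreasing in n; n = 24 is the first length to reach 72°C.

n = 24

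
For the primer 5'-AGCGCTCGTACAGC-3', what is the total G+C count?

9

Scanning the sequence gives C=5, G=4, T=2, A=3.
G+C = 4 + 5 = 9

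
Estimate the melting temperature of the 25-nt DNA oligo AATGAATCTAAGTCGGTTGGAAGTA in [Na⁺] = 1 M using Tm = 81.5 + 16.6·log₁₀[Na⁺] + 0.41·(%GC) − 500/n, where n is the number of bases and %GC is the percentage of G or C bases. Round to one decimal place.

Length n = 25. Counting bases: T=7, C=2, G=7, A=9
G+C = 9, so %GC = 9/25 × 100 = 36%
Salt term: 16.6 × (0) = 0
GC term: 0.41 × 36 = 14.76; length term: −500/25 = −20
Tm = 81.5 + (0) + 14.76 − 20 = 76.26 → 76.3°C

76.3°C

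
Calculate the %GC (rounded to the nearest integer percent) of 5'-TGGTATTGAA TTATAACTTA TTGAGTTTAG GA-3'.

25%

Counting bases: G=7, C=1, T=14, A=10
G+C = 7 + 1 = 8 out of 32 bases
%GC = 8/32 × 100 = 25% ≈ 25%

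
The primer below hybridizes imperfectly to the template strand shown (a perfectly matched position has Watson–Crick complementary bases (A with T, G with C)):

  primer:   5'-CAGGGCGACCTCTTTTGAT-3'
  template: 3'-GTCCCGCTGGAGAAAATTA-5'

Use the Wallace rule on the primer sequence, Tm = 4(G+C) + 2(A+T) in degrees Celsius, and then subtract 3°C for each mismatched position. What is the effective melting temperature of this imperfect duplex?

55°C

Primer base counts: A=3, T=6, G=5, C=5 → A+T=9, G+C=10
Perfect-match Tm = 2(9) + 4(10) = 18 + 40 = 58°C
Mismatches (positions where the bases are not complementary): 1 (at position 17)
Effective Tm = 58 − 1×3 = 58 − 3 = 55°C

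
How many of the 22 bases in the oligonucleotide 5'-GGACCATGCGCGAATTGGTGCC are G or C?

Base counts: A=4, T=4, G=8, C=6
Total G or C: 8 + 6 = 14

14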